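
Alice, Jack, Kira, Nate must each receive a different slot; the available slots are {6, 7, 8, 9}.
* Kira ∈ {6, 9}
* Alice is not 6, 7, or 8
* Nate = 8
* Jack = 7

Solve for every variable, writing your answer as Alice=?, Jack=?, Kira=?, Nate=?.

Alice=9, Jack=7, Kira=6, Nate=8

Alice must be 9 (only option left). Eliminate 9 elsewhere: Kira.
Jack must be 7 (only option left).
That leaves Kira = 6.
Nate has just one choice, so Nate = 8.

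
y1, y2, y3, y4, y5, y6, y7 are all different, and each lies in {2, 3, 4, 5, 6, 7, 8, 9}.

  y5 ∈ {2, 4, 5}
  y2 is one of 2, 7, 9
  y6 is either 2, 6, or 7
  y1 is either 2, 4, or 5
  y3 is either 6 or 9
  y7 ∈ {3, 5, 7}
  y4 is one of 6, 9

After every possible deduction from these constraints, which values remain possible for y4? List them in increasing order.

Among the 7 variables, 3 fits only y7 (and all 7 values in {2, 3, 4, 5, 6, 7, 9} must be used), so y7 = 3.
y3 and y4 share exactly the 2 values {6, 9}; by pigeonhole those values go to them, so strike 6, 9 from y2, y6.
y2 and y6 share exactly the 2 values {2, 7}; by pigeonhole those values go to them, so strike 2, 7 from y1, y5.
No further eliminations apply; y4 can still be any of 6, 9.

6, 9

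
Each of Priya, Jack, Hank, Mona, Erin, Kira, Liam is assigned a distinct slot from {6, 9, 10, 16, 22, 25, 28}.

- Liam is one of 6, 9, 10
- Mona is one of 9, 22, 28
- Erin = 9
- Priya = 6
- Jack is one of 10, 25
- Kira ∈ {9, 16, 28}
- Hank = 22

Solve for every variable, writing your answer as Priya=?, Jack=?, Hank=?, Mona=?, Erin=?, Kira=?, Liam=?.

Priya must be 6 (only option left). So Liam can't be 6.
Hank must be 22 (only option left). So Mona can't be 22.
Erin must be 9 (only option left). Remove 9 from Mona, Kira, Liam.
Liam must be 10 (only option left). Eliminate 10 elsewhere: Jack.
That leaves Jack = 25.
That leaves Mona = 28. Eliminate 28 elsewhere: Kira.
Kira has just one choice, so Kira = 16.

Priya=6, Jack=25, Hank=22, Mona=28, Erin=9, Kira=16, Liam=10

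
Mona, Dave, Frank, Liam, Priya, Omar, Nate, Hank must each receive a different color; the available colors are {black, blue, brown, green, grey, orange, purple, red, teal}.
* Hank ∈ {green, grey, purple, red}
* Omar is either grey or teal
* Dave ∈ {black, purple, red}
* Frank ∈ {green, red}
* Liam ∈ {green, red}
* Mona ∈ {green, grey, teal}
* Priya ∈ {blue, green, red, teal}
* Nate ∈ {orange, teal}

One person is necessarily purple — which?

Hank

The 8 variables together cover exactly {black, blue, green, grey, orange, purple, red, teal} — 8 values for 8 variables — and black appears only in Dave's list, so Dave = black.
Among the 7 still-open variables, blue fits only Priya (and all 7 values in {blue, green, grey, orange, purple, red, teal} must be used), so Priya = blue.
The 6 still-open variables draw from only 6 values {green, grey, orange, purple, red, teal}, so each is used; only Nate can be orange, hence Nate = orange.
The 5 still-open variables draw from only 5 values {green, grey, purple, red, teal}, so each is used; only Hank can be purple, hence Hank = purple.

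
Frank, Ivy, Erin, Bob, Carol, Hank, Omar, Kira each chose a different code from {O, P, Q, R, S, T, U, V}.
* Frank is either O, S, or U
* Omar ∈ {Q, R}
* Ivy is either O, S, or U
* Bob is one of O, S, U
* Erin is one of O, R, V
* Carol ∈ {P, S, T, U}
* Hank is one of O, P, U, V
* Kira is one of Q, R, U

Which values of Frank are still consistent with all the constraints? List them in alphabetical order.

The 8 variables draw from only 8 values {O, P, Q, R, S, T, U, V}, so each is used; only Carol can be T, hence Carol = T.
The 7 still-open variables draw from only 7 values {O, P, Q, R, S, U, V}, so each is used; only Hank can be P, hence Hank = P.
The 6 still-open variables together cover exactly {O, Q, R, S, U, V} — 6 values for 6 variables — and V appears only in Erin's list, so Erin = V.
Frank, Ivy, Bob between them cover only {O, S, U} — a naked triple. Remove those values from Kira.
No further eliminations apply; Frank can still be any of O, S, U.

O, S, U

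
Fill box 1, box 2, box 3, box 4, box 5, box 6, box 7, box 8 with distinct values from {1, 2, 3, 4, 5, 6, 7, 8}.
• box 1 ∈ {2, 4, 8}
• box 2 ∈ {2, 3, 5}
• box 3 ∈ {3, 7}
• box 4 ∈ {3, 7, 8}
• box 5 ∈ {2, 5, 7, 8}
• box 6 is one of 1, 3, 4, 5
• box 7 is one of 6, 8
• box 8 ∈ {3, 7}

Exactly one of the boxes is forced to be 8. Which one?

box 4

The 8 variables draw from only 8 values {1, 2, 3, 4, 5, 6, 7, 8}, so each is used; only box 6 can be 1, hence box 6 = 1.
The 7 still-open variables together cover exactly {2, 3, 4, 5, 6, 7, 8} — 7 values for 7 variables — and 4 appears only in box 1's list, so box 1 = 4.
The 6 still-open variables draw from only 6 values {2, 3, 5, 6, 7, 8}, so each is used; only box 7 can be 6, hence box 7 = 6.
box 3 and box 8 share exactly the 2 values {3, 7}; by pigeonhole those values go to them, so strike 3, 7 from box 2, box 4, box 5.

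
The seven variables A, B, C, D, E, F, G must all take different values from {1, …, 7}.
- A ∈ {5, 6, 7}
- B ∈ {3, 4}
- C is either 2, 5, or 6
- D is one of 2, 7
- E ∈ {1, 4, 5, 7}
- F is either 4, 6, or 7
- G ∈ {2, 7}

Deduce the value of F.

Among the 7 variables, 1 fits only E (and all 7 values in {1, 2, 3, 4, 5, 6, 7} must be used), so E = 1.
The 6 still-open variables draw from only 6 values {2, 3, 4, 5, 6, 7}, so each is used; only B can be 3, hence B = 3.
The 5 still-open variables together cover exactly {2, 4, 5, 6, 7} — 5 values for 5 variables — and 4 appears only in F's list, so F = 4.

4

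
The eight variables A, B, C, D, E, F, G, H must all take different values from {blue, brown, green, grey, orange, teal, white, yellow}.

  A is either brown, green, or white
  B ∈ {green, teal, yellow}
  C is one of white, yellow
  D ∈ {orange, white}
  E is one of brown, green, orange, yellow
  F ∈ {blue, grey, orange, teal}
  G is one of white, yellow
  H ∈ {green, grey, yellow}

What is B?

teal

The 8 variables draw from only 8 values {blue, brown, green, grey, orange, teal, white, yellow}, so each is used; only F can be blue, hence F = blue.
The 7 still-open variables draw from only 7 values {brown, green, grey, orange, teal, white, yellow}, so each is used; only H can be grey, hence H = grey.
Among the 6 still-open variables, teal fits only B (and all 6 values in {brown, green, orange, teal, white, yellow} must be used), so B = teal.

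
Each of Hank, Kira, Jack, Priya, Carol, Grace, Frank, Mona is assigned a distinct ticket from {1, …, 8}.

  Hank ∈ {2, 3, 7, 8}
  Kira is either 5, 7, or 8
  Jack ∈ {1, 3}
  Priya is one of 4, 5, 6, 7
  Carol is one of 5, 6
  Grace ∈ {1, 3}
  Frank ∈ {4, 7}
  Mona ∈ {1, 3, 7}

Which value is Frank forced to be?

The 8 variables draw from only 8 values {1, 2, 3, 4, 5, 6, 7, 8}, so each is used; only Hank can be 2, hence Hank = 2.
Among the 7 still-open variables, 8 fits only Kira (and all 7 values in {1, 3, 4, 5, 6, 7, 8} must be used), so Kira = 8.
The 2 variables Jack and Grace are confined to {1, 3}, which locks those values in; drop them from Mona.
That leaves Mona = 7. Remove 7 from Priya, Frank.
So Frank = 4.

4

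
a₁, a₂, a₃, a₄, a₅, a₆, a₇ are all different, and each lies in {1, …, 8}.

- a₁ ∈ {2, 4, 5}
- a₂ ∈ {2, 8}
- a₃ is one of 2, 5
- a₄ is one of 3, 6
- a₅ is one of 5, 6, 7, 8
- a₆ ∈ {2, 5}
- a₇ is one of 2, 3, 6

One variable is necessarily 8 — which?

The 7 variables together cover exactly {2, 3, 4, 5, 6, 7, 8} — 7 values for 7 variables — and 4 appears only in a₁'s list, so a₁ = 4.
The 6 still-open variables together cover exactly {2, 3, 5, 6, 7, 8} — 6 values for 6 variables — and 7 appears only in a₅'s list, so a₅ = 7.
Among the 5 still-open variables, 8 fits only a₂ (and all 5 values in {2, 3, 5, 6, 8} must be used), so a₂ = 8.

a₂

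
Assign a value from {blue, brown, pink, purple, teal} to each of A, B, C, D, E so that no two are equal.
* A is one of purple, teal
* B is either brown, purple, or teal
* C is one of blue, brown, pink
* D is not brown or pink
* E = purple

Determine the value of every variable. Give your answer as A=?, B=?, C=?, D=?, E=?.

A=teal, B=brown, C=pink, D=blue, E=purple

E has just one choice, so E = purple. Strike purple from A, B, D.
A has just one choice, so A = teal. So B, D can't be teal.
That leaves B = brown. Eliminate brown elsewhere: C.
D must be blue (only option left). Eliminate blue elsewhere: C.
C has just one choice, so C = pink.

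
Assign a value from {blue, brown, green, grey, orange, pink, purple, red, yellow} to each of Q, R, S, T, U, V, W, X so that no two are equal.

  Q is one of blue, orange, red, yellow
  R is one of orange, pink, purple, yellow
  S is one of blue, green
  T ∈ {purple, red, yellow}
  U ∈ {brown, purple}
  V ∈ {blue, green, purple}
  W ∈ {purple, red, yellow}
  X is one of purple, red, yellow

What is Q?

The 8 variables together cover exactly {blue, brown, green, orange, pink, purple, red, yellow} — 8 values for 8 variables — and brown appears only in U's list, so U = brown.
The 7 still-open variables draw from only 7 values {blue, green, orange, pink, purple, red, yellow}, so each is used; only R can be pink, hence R = pink.
The 6 still-open variables draw from only 6 values {blue, green, orange, purple, red, yellow}, so each is used; only Q can be orange, hence Q = orange.

orange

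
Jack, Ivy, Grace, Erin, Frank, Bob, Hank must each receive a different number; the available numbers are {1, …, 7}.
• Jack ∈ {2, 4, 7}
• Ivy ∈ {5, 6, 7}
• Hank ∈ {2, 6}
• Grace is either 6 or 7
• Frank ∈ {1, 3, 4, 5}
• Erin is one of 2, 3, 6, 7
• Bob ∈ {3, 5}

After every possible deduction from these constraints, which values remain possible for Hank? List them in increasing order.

Among the 7 variables, 1 fits only Frank (and all 7 values in {1, 2, 3, 4, 5, 6, 7} must be used), so Frank = 1.
The 6 still-open variables draw from only 6 values {2, 3, 4, 5, 6, 7}, so each is used; only Jack can be 4, hence Jack = 4.
No further eliminations apply; Hank can still be any of 2, 6.

2, 6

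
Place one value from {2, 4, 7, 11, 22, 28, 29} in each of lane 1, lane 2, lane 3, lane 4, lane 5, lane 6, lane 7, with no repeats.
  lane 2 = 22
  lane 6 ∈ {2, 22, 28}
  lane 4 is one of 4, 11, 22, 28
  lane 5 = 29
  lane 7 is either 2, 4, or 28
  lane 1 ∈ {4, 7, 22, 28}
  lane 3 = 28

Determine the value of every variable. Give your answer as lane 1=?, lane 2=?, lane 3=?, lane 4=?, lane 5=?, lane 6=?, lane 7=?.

lane 1=7, lane 2=22, lane 3=28, lane 4=11, lane 5=29, lane 6=2, lane 7=4

lane 2 must be 22 (only option left). Remove 22 from lane 1, lane 4, lane 6.
lane 3 has just one choice, so lane 3 = 28. Strike 28 from lane 1, lane 4, lane 6, lane 7.
lane 5 has just one choice, so lane 5 = 29.
lane 6's domain is down to {2}, so lane 6 = 2. Strike 2 from lane 7.
lane 7 must be 4 (only option left). So lane 1, lane 4 can't be 4.
lane 1's domain is down to {7}, so lane 1 = 7.
lane 4 must be 11 (only option left).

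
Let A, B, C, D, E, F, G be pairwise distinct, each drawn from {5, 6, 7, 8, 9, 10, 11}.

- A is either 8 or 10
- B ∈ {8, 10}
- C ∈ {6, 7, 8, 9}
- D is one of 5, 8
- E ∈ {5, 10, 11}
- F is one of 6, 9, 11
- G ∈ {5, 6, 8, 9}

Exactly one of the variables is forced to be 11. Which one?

E

The 7 variables together cover exactly {5, 6, 7, 8, 9, 10, 11} — 7 values for 7 variables — and 7 appears only in C's list, so C = 7.
A and B between them cover only {8, 10} — a naked pair. Remove those values from D, E, G.
D must be 5 (only option left). Remove 5 from E, G.
So 11 goes to E.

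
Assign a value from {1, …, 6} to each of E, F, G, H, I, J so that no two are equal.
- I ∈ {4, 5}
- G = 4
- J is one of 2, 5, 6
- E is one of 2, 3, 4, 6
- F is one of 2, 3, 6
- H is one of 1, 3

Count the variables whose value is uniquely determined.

G's domain is down to {4}, so G = 4. Strike 4 from E, I.
That leaves I = 5. Strike 5 from J.
The 4 still-open variables draw from only 4 values {1, 2, 3, 6}, so each is used; only H can be 1, hence H = 1.
Determined: G=4, H=1, I=5. The other variables each still have more than one consistent value. That makes 3.

3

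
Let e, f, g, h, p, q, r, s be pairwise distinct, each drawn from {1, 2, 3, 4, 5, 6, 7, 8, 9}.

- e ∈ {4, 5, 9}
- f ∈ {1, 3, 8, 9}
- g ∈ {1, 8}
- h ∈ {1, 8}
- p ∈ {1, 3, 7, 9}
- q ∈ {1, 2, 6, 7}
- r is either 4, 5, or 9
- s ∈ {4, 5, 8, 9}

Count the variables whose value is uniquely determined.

2

g and h share exactly the 2 values {1, 8}; by pigeonhole those values go to them, so strike 1, 8 from f, p, q, s.
The 3 variables e, r, s are confined to {4, 5, 9}, which locks those values in; drop them from f, p.
That leaves f = 3. Eliminate 3 elsewhere: p.
That leaves p = 7. Remove 7 from q.
Determined: f=3, p=7. The other variables each still have more than one consistent value. That makes 2.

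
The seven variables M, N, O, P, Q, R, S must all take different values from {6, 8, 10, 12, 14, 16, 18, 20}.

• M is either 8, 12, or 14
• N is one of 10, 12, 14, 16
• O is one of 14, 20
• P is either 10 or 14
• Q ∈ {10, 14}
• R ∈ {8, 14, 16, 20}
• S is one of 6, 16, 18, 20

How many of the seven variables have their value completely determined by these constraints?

P and Q share exactly the 2 values {10, 14}; by pigeonhole those values go to them, so strike 10, 14 from M, N, O, R.
O has just one choice, so O = 20. Remove 20 from R, S.
M, N, R between them cover only {8, 12, 16} — a naked triple. Remove those values from S.
Determined: O=20. The other variables each still have more than one consistent value. That makes 1.

1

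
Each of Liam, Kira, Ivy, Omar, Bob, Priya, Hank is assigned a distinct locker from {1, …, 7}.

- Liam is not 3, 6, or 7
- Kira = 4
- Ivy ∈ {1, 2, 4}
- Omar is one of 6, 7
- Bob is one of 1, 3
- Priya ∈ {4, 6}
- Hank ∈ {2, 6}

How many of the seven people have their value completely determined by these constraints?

7

Kira must be 4 (only option left). Remove 4 from Liam, Ivy, Priya.
Priya has just one choice, so Priya = 6. So Omar, Hank can't be 6.
That leaves Hank = 2. Remove 2 from Liam, Ivy.
Ivy's domain is down to {1}, so Ivy = 1. Remove 1 from Liam, Bob.
That leaves Omar = 7.
Bob's domain is down to {3}, so Bob = 3.
Liam's domain is down to {5}, so Liam = 5.
Every person is fixed: Liam=5, Kira=4, Ivy=1, Omar=7, Bob=3, Priya=6, Hank=2. That makes 7.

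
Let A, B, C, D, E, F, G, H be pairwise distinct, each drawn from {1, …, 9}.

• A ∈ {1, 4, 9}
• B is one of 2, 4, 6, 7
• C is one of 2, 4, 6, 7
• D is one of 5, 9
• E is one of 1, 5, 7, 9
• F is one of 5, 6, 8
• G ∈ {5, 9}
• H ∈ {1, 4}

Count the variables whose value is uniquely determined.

2

Among the 8 variables, 8 fits only F (and all 8 values in {1, 2, 4, 5, 6, 7, 8, 9} must be used), so F = 8.
The 2 variables D and G are confined to {5, 9}, which locks those values in; drop them from A, E.
A and H between them cover only {1, 4} — a naked pair. Remove those values from B, C, E.
E's domain is down to {7}, so E = 7. Remove 7 from B, C.
Determined: E=7, F=8. The other variables each still have more than one consistent value. That makes 2.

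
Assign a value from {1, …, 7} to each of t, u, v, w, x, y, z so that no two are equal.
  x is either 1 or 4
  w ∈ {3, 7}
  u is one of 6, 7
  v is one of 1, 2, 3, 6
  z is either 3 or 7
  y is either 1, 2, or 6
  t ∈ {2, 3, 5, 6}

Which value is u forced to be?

6

Among the 7 variables, 4 fits only x (and all 7 values in {1, 2, 3, 4, 5, 6, 7} must be used), so x = 4.
The 6 still-open variables draw from only 6 values {1, 2, 3, 5, 6, 7}, so each is used; only t can be 5, hence t = 5.
w and z between them cover only {3, 7} — a naked pair. Remove those values from u, v.
So u = 6.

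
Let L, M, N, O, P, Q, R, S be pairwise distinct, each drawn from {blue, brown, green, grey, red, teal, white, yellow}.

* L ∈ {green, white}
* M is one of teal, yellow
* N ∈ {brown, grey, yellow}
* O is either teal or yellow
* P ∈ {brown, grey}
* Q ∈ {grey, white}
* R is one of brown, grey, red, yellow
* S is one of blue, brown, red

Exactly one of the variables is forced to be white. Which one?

The 8 variables together cover exactly {blue, brown, green, grey, red, teal, white, yellow} — 8 values for 8 variables — and blue appears only in S's list, so S = blue.
The 7 still-open variables draw from only 7 values {brown, green, grey, red, teal, white, yellow}, so each is used; only L can be green, hence L = green.
The 6 still-open variables draw from only 6 values {brown, grey, red, teal, white, yellow}, so each is used; only R can be red, hence R = red.
Among the 5 still-open variables, white fits only Q (and all 5 values in {brown, grey, teal, white, yellow} must be used), so Q = white.

Q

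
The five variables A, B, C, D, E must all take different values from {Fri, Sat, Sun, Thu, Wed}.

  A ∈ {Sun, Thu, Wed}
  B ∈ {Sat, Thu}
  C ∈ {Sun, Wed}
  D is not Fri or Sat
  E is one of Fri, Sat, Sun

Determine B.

The 5 variables draw from only 5 values {Fri, Sat, Sun, Thu, Wed}, so each is used; only E can be Fri, hence E = Fri.
Among the 4 still-open variables, Sat fits only B (and all 4 values in {Sat, Sun, Thu, Wed} must be used), so B = Sat.

Sat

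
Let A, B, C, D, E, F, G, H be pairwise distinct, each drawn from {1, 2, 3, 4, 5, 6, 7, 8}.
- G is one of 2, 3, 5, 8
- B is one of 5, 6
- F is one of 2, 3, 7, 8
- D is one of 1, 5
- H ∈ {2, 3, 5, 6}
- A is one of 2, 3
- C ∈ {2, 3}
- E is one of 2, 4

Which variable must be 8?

G

The 8 variables together cover exactly {1, 2, 3, 4, 5, 6, 7, 8} — 8 values for 8 variables — and 1 appears only in D's list, so D = 1.
The 7 still-open variables together cover exactly {2, 3, 4, 5, 6, 7, 8} — 7 values for 7 variables — and 4 appears only in E's list, so E = 4.
Among the 6 still-open variables, 7 fits only F (and all 6 values in {2, 3, 5, 6, 7, 8} must be used), so F = 7.
The 5 still-open variables together cover exactly {2, 3, 5, 6, 8} — 5 values for 5 variables — and 8 appears only in G's list, so G = 8.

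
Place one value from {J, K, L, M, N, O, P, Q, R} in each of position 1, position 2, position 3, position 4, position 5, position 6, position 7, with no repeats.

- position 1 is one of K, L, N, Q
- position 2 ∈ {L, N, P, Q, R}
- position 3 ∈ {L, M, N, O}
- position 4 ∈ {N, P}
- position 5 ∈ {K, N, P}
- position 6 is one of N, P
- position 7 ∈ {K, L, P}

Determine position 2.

R

The 2 variables position 4 and position 6 are confined to {N, P}, which locks those values in; drop them from position 1, position 2, position 3, position 5, position 7.
position 5's domain is down to {K}, so position 5 = K. Remove K from position 1, position 7.
That leaves position 7 = L. Remove L from position 1, position 2, position 3.
That leaves position 1 = Q. Strike Q from position 2.
So position 2 = R.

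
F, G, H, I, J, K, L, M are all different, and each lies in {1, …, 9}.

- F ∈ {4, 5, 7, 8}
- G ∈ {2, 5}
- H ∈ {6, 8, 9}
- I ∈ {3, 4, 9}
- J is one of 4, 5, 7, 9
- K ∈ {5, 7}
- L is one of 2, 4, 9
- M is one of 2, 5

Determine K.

7

Among the 8 variables, 3 fits only I (and all 8 values in {2, 3, 4, 5, 6, 7, 8, 9} must be used), so I = 3.
The 7 still-open variables draw from only 7 values {2, 4, 5, 6, 7, 8, 9}, so each is used; only H can be 6, hence H = 6.
The 6 still-open variables together cover exactly {2, 4, 5, 7, 8, 9} — 6 values for 6 variables — and 8 appears only in F's list, so F = 8.
G and M between them cover only {2, 5} — a naked pair. Remove those values from J, K, L.
So K = 7.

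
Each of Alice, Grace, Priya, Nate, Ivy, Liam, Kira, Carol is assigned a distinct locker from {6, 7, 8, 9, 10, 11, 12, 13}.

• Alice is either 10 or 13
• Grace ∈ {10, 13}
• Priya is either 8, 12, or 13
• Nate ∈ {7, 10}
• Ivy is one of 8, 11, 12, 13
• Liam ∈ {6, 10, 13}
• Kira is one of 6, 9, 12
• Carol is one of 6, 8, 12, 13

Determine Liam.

6

The 8 variables draw from only 8 values {6, 7, 8, 9, 10, 11, 12, 13}, so each is used; only Nate can be 7, hence Nate = 7.
The 7 still-open variables together cover exactly {6, 8, 9, 10, 11, 12, 13} — 7 values for 7 variables — and 9 appears only in Kira's list, so Kira = 9.
Among the 6 still-open variables, 11 fits only Ivy (and all 6 values in {6, 8, 10, 11, 12, 13} must be used), so Ivy = 11.
Alice and Grace between them cover only {10, 13} — a naked pair. Remove those values from Priya, Liam, Carol.
So Liam = 6.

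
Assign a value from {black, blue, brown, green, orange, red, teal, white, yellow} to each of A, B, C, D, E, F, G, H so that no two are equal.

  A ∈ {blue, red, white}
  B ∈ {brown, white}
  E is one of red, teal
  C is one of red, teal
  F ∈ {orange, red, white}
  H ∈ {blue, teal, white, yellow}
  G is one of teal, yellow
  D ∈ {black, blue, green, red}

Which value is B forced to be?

The 2 variables C and E are confined to {red, teal}, which locks those values in; drop them from A, D, F, G, H.
G has just one choice, so G = yellow. So H can't be yellow.
A and H between them cover only {blue, white} — a naked pair. Remove those values from B, D, F.
So B = brown.

brown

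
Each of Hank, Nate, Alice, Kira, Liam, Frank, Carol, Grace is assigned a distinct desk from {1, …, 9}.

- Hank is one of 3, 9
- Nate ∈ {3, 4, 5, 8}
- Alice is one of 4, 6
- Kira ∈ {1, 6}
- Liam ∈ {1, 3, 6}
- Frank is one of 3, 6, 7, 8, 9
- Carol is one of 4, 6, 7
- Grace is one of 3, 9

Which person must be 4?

The 8 variables together cover exactly {1, 3, 4, 5, 6, 7, 8, 9} — 8 values for 8 variables — and 5 appears only in Nate's list, so Nate = 5.
The 7 still-open variables together cover exactly {1, 3, 4, 6, 7, 8, 9} — 7 values for 7 variables — and 8 appears only in Frank's list, so Frank = 8.
The 6 still-open variables draw from only 6 values {1, 3, 4, 6, 7, 9}, so each is used; only Carol can be 7, hence Carol = 7.
The 5 still-open variables together cover exactly {1, 3, 4, 6, 9} — 5 values for 5 variables — and 4 appears only in Alice's list, so Alice = 4.

Alice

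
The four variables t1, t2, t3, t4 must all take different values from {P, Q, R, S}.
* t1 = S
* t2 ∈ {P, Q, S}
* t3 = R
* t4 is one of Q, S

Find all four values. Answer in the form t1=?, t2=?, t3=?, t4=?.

t1 has just one choice, so t1 = S. So t2, t4 can't be S.
That leaves t3 = R.
That leaves t4 = Q. Eliminate Q elsewhere: t2.
t2's domain is down to {P}, so t2 = P.

t1=S, t2=P, t3=R, t4=Q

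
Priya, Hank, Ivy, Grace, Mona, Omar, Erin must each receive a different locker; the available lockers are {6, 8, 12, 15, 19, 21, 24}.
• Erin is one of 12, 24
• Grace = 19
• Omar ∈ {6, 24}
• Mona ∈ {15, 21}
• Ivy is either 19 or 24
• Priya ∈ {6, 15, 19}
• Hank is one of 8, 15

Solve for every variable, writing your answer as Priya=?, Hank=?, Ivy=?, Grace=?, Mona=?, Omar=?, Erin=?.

Grace must be 19 (only option left). Eliminate 19 elsewhere: Priya, Ivy.
That leaves Ivy = 24. Remove 24 from Omar, Erin.
That leaves Omar = 6. Remove 6 from Priya.
Erin has just one choice, so Erin = 12.
Priya's domain is down to {15}, so Priya = 15. Remove 15 from Hank, Mona.
Hank must be 8 (only option left).
Mona's domain is down to {21}, so Mona = 21.

Priya=15, Hank=8, Ivy=24, Grace=19, Mona=21, Omar=6, Erin=12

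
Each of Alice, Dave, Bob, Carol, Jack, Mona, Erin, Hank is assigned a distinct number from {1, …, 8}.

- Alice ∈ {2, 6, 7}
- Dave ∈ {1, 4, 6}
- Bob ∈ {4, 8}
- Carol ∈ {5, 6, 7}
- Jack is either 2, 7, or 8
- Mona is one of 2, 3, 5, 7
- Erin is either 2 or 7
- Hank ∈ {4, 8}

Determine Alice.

6

The 8 variables together cover exactly {1, 2, 3, 4, 5, 6, 7, 8} — 8 values for 8 variables — and 1 appears only in Dave's list, so Dave = 1.
The 7 still-open variables draw from only 7 values {2, 3, 4, 5, 6, 7, 8}, so each is used; only Mona can be 3, hence Mona = 3.
Among the 6 still-open variables, 5 fits only Carol (and all 6 values in {2, 4, 5, 6, 7, 8} must be used), so Carol = 5.
Among the 5 still-open variables, 6 fits only Alice (and all 5 values in {2, 4, 6, 7, 8} must be used), so Alice = 6.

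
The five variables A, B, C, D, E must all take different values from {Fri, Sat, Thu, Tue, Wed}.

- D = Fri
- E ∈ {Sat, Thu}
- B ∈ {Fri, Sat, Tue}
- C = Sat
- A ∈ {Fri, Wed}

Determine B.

C must be Sat (only option left). So B, E can't be Sat.
D has just one choice, so D = Fri. Strike Fri from A, B.
So B = Tue.

Tue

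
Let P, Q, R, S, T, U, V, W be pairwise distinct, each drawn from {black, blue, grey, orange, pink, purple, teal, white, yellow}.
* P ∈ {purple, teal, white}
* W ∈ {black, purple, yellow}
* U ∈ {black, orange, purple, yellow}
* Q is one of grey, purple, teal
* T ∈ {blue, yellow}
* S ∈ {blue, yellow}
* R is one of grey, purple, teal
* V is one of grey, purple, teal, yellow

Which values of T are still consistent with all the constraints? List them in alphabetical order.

The 8 variables together cover exactly {black, blue, grey, orange, purple, teal, white, yellow} — 8 values for 8 variables — and orange appears only in U's list, so U = orange.
Among the 7 still-open variables, black fits only W (and all 7 values in {black, blue, grey, purple, teal, white, yellow} must be used), so W = black.
The 6 still-open variables draw from only 6 values {blue, grey, purple, teal, white, yellow}, so each is used; only P can be white, hence P = white.
S and T between them cover only {blue, yellow} — a naked pair. Remove those values from V.
No further eliminations apply; T can still be any of blue, yellow.

blue, yellow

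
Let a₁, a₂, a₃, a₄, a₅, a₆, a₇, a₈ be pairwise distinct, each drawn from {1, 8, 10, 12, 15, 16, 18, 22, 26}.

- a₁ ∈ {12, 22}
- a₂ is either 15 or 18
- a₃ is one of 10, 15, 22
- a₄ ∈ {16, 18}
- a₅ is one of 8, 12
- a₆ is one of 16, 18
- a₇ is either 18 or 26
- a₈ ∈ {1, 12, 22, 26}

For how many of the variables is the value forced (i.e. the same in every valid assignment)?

2

a₄ and a₆ share exactly the 2 values {16, 18}; by pigeonhole those values go to them, so strike 16, 18 from a₂, a₇.
a₂ has just one choice, so a₂ = 15. Strike 15 from a₃.
a₇ has just one choice, so a₇ = 26. Remove 26 from a₈.
Determined: a₂=15, a₇=26. The other variables each still have more than one consistent value. That makes 2.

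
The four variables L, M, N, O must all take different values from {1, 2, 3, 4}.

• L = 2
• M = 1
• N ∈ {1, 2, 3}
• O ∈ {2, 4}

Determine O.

L has just one choice, so L = 2. So N, O can't be 2.
So O = 4.

4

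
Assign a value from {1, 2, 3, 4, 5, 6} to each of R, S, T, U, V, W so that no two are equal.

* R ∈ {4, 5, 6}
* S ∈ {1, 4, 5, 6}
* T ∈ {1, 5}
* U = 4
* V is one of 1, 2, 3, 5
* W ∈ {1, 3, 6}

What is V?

U's domain is down to {4}, so U = 4. Eliminate 4 elsewhere: R, S.
Among the 5 still-open variables, 2 fits only V (and all 5 values in {1, 2, 3, 5, 6} must be used), so V = 2.

2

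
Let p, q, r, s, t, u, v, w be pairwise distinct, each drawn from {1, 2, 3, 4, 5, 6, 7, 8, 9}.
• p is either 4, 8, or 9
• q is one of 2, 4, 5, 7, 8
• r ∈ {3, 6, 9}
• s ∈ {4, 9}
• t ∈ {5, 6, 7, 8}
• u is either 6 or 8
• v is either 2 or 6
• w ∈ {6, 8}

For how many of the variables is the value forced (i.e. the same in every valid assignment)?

2

The 8 variables draw from only 8 values {2, 3, 4, 5, 6, 7, 8, 9}, so each is used; only r can be 3, hence r = 3.
The 2 variables u and w are confined to {6, 8}, which locks those values in; drop them from p, q, t, v.
v's domain is down to {2}, so v = 2. Remove 2 from q.
p and s share exactly the 2 values {4, 9}; by pigeonhole those values go to them, so strike 4, 9 from q.
Determined: r=3, v=2. The other variables each still have more than one consistent value. That makes 2.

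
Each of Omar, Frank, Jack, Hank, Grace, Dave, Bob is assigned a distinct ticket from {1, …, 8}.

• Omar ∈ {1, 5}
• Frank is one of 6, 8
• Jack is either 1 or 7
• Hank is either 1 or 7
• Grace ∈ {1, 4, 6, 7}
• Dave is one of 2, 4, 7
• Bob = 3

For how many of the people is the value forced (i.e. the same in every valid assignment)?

2

Bob has just one choice, so Bob = 3.
Jack and Hank between them cover only {1, 7} — a naked pair. Remove those values from Omar, Grace, Dave.
Omar's domain is down to {5}, so Omar = 5.
Determined: Omar=5, Bob=3. The other people each still have more than one consistent value. That makes 2.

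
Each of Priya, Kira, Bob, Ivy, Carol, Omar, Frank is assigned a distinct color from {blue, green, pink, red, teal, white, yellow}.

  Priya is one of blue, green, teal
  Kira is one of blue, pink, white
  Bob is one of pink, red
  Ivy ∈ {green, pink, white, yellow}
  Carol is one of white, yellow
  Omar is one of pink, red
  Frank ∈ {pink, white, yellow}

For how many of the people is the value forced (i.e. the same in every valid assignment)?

3

The 7 variables together cover exactly {blue, green, pink, red, teal, white, yellow} — 7 values for 7 variables — and teal appears only in Priya's list, so Priya = teal.
Among the 6 still-open variables, blue fits only Kira (and all 6 values in {blue, green, pink, red, white, yellow} must be used), so Kira = blue.
Among the 5 still-open variables, green fits only Ivy (and all 5 values in {green, pink, red, white, yellow} must be used), so Ivy = green.
Bob and Omar share exactly the 2 values {pink, red}; by pigeonhole those values go to them, so strike pink, red from Frank.
Determined: Priya=teal, Kira=blue, Ivy=green. The other people each still have more than one consistent value. That makes 3.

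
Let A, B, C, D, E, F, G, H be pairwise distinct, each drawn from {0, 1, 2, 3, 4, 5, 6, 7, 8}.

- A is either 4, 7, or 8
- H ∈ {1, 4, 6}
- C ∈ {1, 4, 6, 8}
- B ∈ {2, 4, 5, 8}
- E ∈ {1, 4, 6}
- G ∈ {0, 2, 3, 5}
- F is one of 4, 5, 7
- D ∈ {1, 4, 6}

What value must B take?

2

D, E, H between them cover only {1, 4, 6} — a naked triple. Remove those values from A, B, C, F.
C must be 8 (only option left). Eliminate 8 elsewhere: A, B.
A must be 7 (only option left). So F can't be 7.
F must be 5 (only option left). So B, G can't be 5.
So B = 2.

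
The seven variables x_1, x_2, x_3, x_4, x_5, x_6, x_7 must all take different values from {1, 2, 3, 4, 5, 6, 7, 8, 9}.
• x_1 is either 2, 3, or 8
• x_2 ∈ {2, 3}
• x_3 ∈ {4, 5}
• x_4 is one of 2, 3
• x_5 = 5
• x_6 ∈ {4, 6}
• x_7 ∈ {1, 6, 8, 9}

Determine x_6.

x_5's domain is down to {5}, so x_5 = 5. Eliminate 5 elsewhere: x_3.
x_3 must be 4 (only option left). Eliminate 4 elsewhere: x_6.
So x_6 = 6.

6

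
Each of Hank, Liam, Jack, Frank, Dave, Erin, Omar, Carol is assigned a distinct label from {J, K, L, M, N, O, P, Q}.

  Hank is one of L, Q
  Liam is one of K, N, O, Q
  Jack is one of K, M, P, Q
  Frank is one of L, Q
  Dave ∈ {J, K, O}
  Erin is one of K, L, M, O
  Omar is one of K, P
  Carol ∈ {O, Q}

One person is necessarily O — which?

The 8 variables together cover exactly {J, K, L, M, N, O, P, Q} — 8 values for 8 variables — and J appears only in Dave's list, so Dave = J.
Among the 7 still-open variables, N fits only Liam (and all 7 values in {K, L, M, N, O, P, Q} must be used), so Liam = N.
The 2 variables Hank and Frank are confined to {L, Q}, which locks those values in; drop them from Jack, Erin, Carol.
So O goes to Carol.

Carol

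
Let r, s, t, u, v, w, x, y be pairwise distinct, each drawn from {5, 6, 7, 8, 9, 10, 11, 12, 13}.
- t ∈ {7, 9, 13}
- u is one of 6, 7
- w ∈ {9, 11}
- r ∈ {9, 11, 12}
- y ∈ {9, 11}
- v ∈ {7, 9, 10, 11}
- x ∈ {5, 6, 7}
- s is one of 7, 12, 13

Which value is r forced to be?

The 8 variables draw from only 8 values {5, 6, 7, 9, 10, 11, 12, 13}, so each is used; only x can be 5, hence x = 5.
Among the 7 still-open variables, 6 fits only u (and all 7 values in {6, 7, 9, 10, 11, 12, 13} must be used), so u = 6.
The 6 still-open variables draw from only 6 values {7, 9, 10, 11, 12, 13}, so each is used; only v can be 10, hence v = 10.
w and y share exactly the 2 values {9, 11}; by pigeonhole those values go to them, so strike 9, 11 from r, t.
So r = 12.

12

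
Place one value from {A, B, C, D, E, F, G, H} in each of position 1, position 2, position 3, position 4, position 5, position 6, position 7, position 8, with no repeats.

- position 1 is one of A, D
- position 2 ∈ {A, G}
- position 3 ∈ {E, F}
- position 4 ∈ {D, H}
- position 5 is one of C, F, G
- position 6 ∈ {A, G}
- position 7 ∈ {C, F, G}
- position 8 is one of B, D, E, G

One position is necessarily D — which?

The 8 variables together cover exactly {A, B, C, D, E, F, G, H} — 8 values for 8 variables — and B appears only in position 8's list, so position 8 = B.
Among the 7 still-open variables, E fits only position 3 (and all 7 values in {A, C, D, E, F, G, H} must be used), so position 3 = E.
The 6 still-open variables together cover exactly {A, C, D, F, G, H} — 6 values for 6 variables — and H appears only in position 4's list, so position 4 = H.
The 5 still-open variables together cover exactly {A, C, D, F, G} — 5 values for 5 variables — and D appears only in position 1's list, so position 1 = D.

position 1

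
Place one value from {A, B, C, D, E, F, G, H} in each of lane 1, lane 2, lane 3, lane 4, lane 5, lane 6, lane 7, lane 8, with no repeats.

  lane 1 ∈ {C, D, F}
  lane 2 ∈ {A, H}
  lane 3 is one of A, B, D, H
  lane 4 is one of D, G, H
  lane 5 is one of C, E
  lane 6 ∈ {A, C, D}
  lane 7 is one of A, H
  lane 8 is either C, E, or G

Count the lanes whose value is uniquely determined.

2

The 8 variables together cover exactly {A, B, C, D, E, F, G, H} — 8 values for 8 variables — and B appears only in lane 3's list, so lane 3 = B.
Among the 7 still-open variables, F fits only lane 1 (and all 7 values in {A, C, D, E, F, G, H} must be used), so lane 1 = F.
The 2 variables lane 2 and lane 7 are confined to {A, H}, which locks those values in; drop them from lane 4, lane 6.
Determined: lane 1=F, lane 3=B. The other lanes each still have more than one consistent value. That makes 2.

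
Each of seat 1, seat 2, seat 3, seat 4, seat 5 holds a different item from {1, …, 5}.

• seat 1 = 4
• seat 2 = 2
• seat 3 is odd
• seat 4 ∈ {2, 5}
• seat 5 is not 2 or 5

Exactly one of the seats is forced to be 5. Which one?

seat 4

seat 1 has just one choice, so seat 1 = 4. So seat 5 can't be 4.
That leaves seat 2 = 2. Eliminate 2 elsewhere: seat 4.
So 5 goes to seat 4.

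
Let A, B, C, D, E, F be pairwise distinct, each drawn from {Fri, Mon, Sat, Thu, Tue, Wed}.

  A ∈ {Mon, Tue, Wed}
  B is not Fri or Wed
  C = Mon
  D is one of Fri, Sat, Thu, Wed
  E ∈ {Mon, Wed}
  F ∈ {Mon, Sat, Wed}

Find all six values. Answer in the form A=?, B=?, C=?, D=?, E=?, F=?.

A=Tue, B=Thu, C=Mon, D=Fri, E=Wed, F=Sat

C's domain is down to {Mon}, so C = Mon. Remove Mon from A, B, E, F.
E has just one choice, so E = Wed. So A, D, F can't be Wed.
F has just one choice, so F = Sat. Remove Sat from B, D.
A's domain is down to {Tue}, so A = Tue. Remove Tue from B.
B's domain is down to {Thu}, so B = Thu. Remove Thu from D.
That leaves D = Fri.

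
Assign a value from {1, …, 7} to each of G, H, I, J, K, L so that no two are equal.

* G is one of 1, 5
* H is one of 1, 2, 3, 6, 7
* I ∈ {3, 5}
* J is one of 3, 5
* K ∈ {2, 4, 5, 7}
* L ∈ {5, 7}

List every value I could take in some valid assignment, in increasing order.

3, 5

I and J between them cover only {3, 5} — a naked pair. Remove those values from G, H, K, L.
That leaves G = 1. Strike 1 from H.
L's domain is down to {7}, so L = 7. Strike 7 from H, K.
No further eliminations apply; I can still be any of 3, 5.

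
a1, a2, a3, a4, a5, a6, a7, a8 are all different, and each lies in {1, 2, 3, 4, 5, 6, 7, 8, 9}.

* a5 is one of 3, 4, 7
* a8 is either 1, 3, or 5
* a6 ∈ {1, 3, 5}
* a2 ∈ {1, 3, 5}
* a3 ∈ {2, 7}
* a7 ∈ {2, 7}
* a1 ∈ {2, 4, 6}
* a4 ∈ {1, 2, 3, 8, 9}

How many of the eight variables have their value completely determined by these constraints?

a3 and a7 share exactly the 2 values {2, 7}; by pigeonhole those values go to them, so strike 2, 7 from a1, a4, a5.
The 3 variables a2, a6, a8 are confined to {1, 3, 5}, which locks those values in; drop them from a4, a5.
That leaves a5 = 4. So a1 can't be 4.
That leaves a1 = 6.
Determined: a1=6, a5=4. The other variables each still have more than one consistent value. That makes 2.

2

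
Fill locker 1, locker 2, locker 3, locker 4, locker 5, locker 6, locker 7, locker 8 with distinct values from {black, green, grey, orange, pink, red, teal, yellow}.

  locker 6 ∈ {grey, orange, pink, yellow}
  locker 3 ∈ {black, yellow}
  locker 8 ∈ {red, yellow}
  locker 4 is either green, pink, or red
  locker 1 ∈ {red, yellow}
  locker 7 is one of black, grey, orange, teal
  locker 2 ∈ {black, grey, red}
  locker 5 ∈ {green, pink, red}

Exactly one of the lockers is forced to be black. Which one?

locker 3

Among the 8 variables, teal fits only locker 7 (and all 8 values in {black, green, grey, orange, pink, red, teal, yellow} must be used), so locker 7 = teal.
The 7 still-open variables together cover exactly {black, green, grey, orange, pink, red, yellow} — 7 values for 7 variables — and orange appears only in locker 6's list, so locker 6 = orange.
Among the 6 still-open variables, grey fits only locker 2 (and all 6 values in {black, green, grey, pink, red, yellow} must be used), so locker 2 = grey.
The 5 still-open variables together cover exactly {black, green, pink, red, yellow} — 5 values for 5 variables — and black appears only in locker 3's list, so locker 3 = black.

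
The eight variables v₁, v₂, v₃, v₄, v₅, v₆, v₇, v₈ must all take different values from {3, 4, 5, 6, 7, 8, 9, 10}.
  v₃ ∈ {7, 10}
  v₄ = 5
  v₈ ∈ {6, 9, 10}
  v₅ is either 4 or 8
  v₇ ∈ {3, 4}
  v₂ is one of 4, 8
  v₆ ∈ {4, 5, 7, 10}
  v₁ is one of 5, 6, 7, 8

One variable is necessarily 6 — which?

v₄ has just one choice, so v₄ = 5. Eliminate 5 elsewhere: v₁, v₆.
Among the 7 still-open variables, 3 fits only v₇ (and all 7 values in {3, 4, 6, 7, 8, 9, 10} must be used), so v₇ = 3.
Among the 6 still-open variables, 9 fits only v₈ (and all 6 values in {4, 6, 7, 8, 9, 10} must be used), so v₈ = 9.
Among the 5 still-open variables, 6 fits only v₁ (and all 5 values in {4, 6, 7, 8, 10} must be used), so v₁ = 6.

v₁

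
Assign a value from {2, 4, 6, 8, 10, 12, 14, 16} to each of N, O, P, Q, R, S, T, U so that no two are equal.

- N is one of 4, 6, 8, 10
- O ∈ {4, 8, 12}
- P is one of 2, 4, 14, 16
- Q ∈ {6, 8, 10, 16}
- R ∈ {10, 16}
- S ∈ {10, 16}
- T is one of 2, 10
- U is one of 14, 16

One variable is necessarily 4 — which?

The 8 variables draw from only 8 values {2, 4, 6, 8, 10, 12, 14, 16}, so each is used; only O can be 12, hence O = 12.
R and S between them cover only {10, 16} — a naked pair. Remove those values from N, P, Q, T, U.
That leaves T = 2. Eliminate 2 elsewhere: P.
That leaves U = 14. Remove 14 from P.
So 4 goes to P.

P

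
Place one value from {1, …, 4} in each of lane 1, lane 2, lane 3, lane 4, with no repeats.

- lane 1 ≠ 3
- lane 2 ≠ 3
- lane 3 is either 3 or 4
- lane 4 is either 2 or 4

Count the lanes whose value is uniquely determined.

The 4 variables draw from only 4 values {1, 2, 3, 4}, so each is used; only lane 3 can be 3, hence lane 3 = 3.
Determined: lane 3=3. The other lanes each still have more than one consistent value. That makes 1.

1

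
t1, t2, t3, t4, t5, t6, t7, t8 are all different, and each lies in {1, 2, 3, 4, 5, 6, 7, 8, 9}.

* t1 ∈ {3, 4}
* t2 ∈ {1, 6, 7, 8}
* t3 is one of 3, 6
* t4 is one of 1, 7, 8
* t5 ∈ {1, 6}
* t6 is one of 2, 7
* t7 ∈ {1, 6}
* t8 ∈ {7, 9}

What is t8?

The 8 variables draw from only 8 values {1, 2, 3, 4, 6, 7, 8, 9}, so each is used; only t6 can be 2, hence t6 = 2.
The 7 still-open variables draw from only 7 values {1, 3, 4, 6, 7, 8, 9}, so each is used; only t1 can be 4, hence t1 = 4.
Among the 6 still-open variables, 3 fits only t3 (and all 6 values in {1, 3, 6, 7, 8, 9} must be used), so t3 = 3.
The 5 still-open variables together cover exactly {1, 6, 7, 8, 9} — 5 values for 5 variables — and 9 appears only in t8's list, so t8 = 9.

9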